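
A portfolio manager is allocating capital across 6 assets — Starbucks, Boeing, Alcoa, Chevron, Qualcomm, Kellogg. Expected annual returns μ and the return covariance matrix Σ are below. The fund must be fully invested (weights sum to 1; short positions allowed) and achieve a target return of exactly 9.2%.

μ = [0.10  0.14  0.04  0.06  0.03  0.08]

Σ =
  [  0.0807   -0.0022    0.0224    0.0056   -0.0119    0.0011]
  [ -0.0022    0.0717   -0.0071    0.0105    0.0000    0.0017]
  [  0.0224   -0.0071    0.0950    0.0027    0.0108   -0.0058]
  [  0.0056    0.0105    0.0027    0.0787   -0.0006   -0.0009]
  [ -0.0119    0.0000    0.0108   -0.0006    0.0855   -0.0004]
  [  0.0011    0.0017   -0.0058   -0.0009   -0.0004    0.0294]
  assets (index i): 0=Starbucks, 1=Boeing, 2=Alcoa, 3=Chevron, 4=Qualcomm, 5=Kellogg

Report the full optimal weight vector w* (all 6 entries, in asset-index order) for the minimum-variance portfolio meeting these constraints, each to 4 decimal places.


x=Σ⁻¹μ = [1.1905  1.8981  0.3769  0.4456  0.4845  2.6614]
y=Σ⁻¹𝟙 = [10.7300  12.8509  9.4197  10.4012  12.2372  35.2123]
a=μᵀx=0.654045  b=𝟙ᵀx=7.057094  c=𝟙ᵀy=90.851392  D=ac−b²=9.618360
λ₁=(c·0.092−b)/D = (90.851392·0.092−7.057094)/9.618360 = 0.135286
λ₂=(a−b·0.092)/D = (0.654045−7.057094·0.092)/9.618360 = 0.000498
w* = 0.135286·x + 0.000498·y:
  w_0 = 0.135286·1.1905 + 0.000498·10.7300 = 0.1664  (Starbucks)
  w_1 = 0.135286·1.8981 + 0.000498·12.8509 = 0.2632  (Boeing)
  w_2 = 0.135286·0.3769 + 0.000498·9.4197 = 0.0557  (Alcoa)
  w_3 = 0.135286·0.4456 + 0.000498·10.4012 = 0.0655  (Chevron)
  w_4 = 0.135286·0.4845 + 0.000498·12.2372 = 0.0716  (Qualcomm)
  w_5 = 0.135286·2.6614 + 0.000498·35.2123 = 0.3776  (Kellogg)
Σw_i=1.0000  μᵀw=0.0920
σ²=wᵀΣw=λ₁·μ_p+λ₂ = 0.135286·0.092 + 0.000498 = 0.012945 ≈ 0.0129

0.1664  0.2632  0.0557  0.0655  0.0716  0.3776


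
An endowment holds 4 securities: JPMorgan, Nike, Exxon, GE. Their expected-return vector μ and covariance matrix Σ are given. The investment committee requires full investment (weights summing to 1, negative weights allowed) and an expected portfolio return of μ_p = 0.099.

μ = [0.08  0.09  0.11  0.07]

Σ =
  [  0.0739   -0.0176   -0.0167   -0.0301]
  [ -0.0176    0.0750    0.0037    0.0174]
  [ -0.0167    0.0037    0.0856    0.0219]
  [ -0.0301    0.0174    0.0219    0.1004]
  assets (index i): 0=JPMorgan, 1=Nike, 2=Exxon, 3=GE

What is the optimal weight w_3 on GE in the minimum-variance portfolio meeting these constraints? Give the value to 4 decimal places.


p=Σ⁻¹μ = [2.0545  1.4371  1.4314  0.7519]
q=Σ⁻¹𝟙 = [25.0583  15.8121  12.8346  11.9327]
a=μᵀp=0.503782  b=𝟙ᵀp=5.674847  c=𝟙ᵀq=65.637695  D=ac−b²=0.863165
λ₁=(c·0.099−b)/D = (65.637695·0.099−5.674847)/0.863165 = 0.953797
λ₂=(a−b·0.099)/D = (0.503782−5.674847·0.099)/0.863165 = -0.067227
w* = 0.953797·p + -0.067227·q:
  w_0 = 0.953797·2.0545 + -0.067227·25.0583 = 0.2750  (JPMorgan)
  w_1 = 0.953797·1.4371 + -0.067227·15.8121 = 0.3077  (Nike)
  w_2 = 0.953797·1.4314 + -0.067227·12.8346 = 0.5024  (Exxon)
  w_3 = 0.953797·0.7519 + -0.067227·11.9327 = -0.0851  (GE)
Σw_i=1.0000  μᵀw=0.0990
σ²=wᵀΣw=λ₁·μ_p+λ₂ = 0.953797·0.099 + -0.067227 = 0.027198 ≈ 0.0272

-0.0851


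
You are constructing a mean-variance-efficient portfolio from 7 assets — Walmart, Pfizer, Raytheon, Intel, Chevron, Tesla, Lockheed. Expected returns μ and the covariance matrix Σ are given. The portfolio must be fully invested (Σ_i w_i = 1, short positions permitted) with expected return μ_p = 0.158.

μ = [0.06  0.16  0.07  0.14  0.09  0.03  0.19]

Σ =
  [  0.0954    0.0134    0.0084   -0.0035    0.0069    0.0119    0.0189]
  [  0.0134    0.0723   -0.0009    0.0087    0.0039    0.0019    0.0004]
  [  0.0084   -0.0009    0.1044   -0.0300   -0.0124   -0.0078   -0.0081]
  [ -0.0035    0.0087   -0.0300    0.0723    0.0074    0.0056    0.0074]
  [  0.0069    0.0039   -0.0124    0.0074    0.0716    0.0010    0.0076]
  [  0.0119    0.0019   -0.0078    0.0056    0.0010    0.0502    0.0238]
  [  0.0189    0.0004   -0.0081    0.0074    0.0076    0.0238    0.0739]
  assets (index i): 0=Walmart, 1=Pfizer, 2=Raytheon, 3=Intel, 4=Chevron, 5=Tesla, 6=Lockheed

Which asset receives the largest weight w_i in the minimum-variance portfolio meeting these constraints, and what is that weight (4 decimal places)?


Lockheed (0.3468)

g=Σ⁻¹μ = [-0.2321  1.9857  1.5551  2.0107  0.9539  -0.7141  2.7206]
h=Σ⁻¹𝟙 = [3.9313  10.1121  17.4606  16.7890  13.4535  16.2993  6.0714]
a=μᵀg=1.275485  b=𝟙ᵀg=8.279861  c=𝟙ᵀh=84.117106  D=ac−b²=38.734004
λ₁=(c·0.158−b)/D = (84.117106·0.158−8.279861)/38.734004 = 0.129360
λ₂=(a−b·0.158)/D = (1.275485−8.279861·0.158)/38.734004 = -0.000845
w* = 0.129360·g + -0.000845·h:
  w_0 = 0.129360·-0.2321 + -0.000845·3.9313 = -0.0333  (Walmart)
  w_1 = 0.129360·1.9857 + -0.000845·10.1121 = 0.2483  (Pfizer)
  w_2 = 0.129360·1.5551 + -0.000845·17.4606 = 0.1864  (Raytheon)
  w_3 = 0.129360·2.0107 + -0.000845·16.7890 = 0.2459  (Intel)
  w_4 = 0.129360·0.9539 + -0.000845·13.4535 = 0.1120  (Chevron)
  w_5 = 0.129360·-0.7141 + -0.000845·16.2993 = -0.1061  (Tesla)
  w_6 = 0.129360·2.7206 + -0.000845·6.0714 = 0.3468  (Lockheed)
Σw_i=1.0000  μᵀw=0.1580
σ²=wᵀΣw=λ₁·μ_p+λ₂ = 0.129360·0.158 + -0.000845 = 0.019594 ≈ 0.0196


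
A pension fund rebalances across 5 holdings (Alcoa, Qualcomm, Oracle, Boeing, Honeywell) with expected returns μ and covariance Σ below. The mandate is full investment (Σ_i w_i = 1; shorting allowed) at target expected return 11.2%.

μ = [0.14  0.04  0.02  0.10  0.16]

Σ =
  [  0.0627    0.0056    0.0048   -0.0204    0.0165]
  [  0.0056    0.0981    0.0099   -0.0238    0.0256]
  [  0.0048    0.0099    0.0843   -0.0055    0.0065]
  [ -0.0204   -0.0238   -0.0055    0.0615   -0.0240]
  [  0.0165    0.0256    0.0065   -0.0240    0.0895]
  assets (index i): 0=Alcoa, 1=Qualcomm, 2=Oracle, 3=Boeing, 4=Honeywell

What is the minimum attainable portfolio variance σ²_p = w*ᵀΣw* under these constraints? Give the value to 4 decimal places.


0.0117

g=Σ⁻¹μ = [2.7998  0.5713  0.0857  3.5891  2.0643]
h=Σ⁻¹𝟙 = [21.9962  13.1023  10.3916  34.1508  11.7734]
a=μᵀg=1.105735  b=𝟙ᵀg=9.110208  c=𝟙ᵀh=91.414188  D=ac−b²=18.083979
λ₁=(c·0.112−b)/D = (91.414188·0.112−9.110208)/18.083979 = 0.062386
λ₂=(a−b·0.112)/D = (1.105735−9.110208·0.112)/18.083979 = 0.004722
w* = 0.062386·g + 0.004722·h:
  w_0 = 0.062386·2.7998 + 0.004722·21.9962 = 0.2785  (Alcoa)
  w_1 = 0.062386·0.5713 + 0.004722·13.1023 = 0.0975  (Qualcomm)
  w_2 = 0.062386·0.0857 + 0.004722·10.3916 = 0.0544  (Oracle)
  w_3 = 0.062386·3.5891 + 0.004722·34.1508 = 0.3852  (Boeing)
  w_4 = 0.062386·2.0643 + 0.004722·11.7734 = 0.1844  (Honeywell)
Σw_i=1.0000  μᵀw=0.1120
σ²=wᵀΣw=λ₁·μ_p+λ₂ = 0.062386·0.112 + 0.004722 = 0.011709 ≈ 0.0117


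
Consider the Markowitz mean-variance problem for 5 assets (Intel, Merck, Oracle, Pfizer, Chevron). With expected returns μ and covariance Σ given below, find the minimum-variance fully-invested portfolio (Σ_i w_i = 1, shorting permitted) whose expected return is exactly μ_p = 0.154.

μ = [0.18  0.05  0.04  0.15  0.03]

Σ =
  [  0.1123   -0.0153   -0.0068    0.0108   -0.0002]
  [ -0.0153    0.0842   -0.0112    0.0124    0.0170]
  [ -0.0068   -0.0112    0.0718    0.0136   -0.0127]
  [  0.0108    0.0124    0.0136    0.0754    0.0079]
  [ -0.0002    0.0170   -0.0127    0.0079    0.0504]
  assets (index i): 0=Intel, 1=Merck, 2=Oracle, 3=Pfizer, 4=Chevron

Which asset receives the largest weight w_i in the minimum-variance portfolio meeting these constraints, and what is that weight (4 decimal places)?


Pfizer (0.4681)

u=Σ⁻¹μ = [1.5846  0.6782  0.5749  1.5179  0.2797]
v=Σ⁻¹𝟙 = [11.3654  11.8879  19.6717  4.0145  20.2043]
a=μᵀu=0.578207  b=𝟙ᵀu=4.635343  c=𝟙ᵀv=67.143759  D=ac−b²=17.336602
λ₁=(c·0.154−b)/D = (67.143759·0.154−4.635343)/17.336602 = 0.329061
λ₂=(a−b·0.154)/D = (0.578207−4.635343·0.154)/17.336602 = -0.007824
w* = 0.329061·u + -0.007824·v:
  w_0 = 0.329061·1.5846 + -0.007824·11.3654 = 0.4325  (Intel)
  w_1 = 0.329061·0.6782 + -0.007824·11.8879 = 0.1302  (Merck)
  w_2 = 0.329061·0.5749 + -0.007824·19.6717 = 0.0353  (Oracle)
  w_3 = 0.329061·1.5179 + -0.007824·4.0145 = 0.4681  (Pfizer)
  w_4 = 0.329061·0.2797 + -0.007824·20.2043 = -0.0660  (Chevron)
Σw_i=1.0000  μᵀw=0.1540
σ²=wᵀΣw=λ₁·μ_p+λ₂ = 0.329061·0.154 + -0.007824 = 0.042852 ≈ 0.0429


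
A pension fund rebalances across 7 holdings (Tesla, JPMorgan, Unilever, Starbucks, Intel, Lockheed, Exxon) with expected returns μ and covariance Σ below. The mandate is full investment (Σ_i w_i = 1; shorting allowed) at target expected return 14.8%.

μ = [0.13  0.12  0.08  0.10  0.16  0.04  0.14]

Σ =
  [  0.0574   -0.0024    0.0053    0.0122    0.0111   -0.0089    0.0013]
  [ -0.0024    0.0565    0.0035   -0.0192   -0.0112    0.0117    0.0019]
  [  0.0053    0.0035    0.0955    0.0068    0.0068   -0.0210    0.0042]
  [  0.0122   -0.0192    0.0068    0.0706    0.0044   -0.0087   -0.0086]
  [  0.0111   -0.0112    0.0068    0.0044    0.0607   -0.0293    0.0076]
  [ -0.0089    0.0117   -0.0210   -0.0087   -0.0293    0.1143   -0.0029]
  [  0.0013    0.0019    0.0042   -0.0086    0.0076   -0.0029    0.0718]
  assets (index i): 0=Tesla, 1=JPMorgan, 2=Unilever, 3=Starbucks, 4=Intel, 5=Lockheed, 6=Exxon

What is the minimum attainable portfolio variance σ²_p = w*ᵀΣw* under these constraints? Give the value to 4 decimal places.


p=Σ⁻¹μ = [1.4417  3.1980  0.4553  2.1682  3.1235  1.2297  1.7912]
q=Σ⁻¹𝟙 = [11.1280  25.2711  8.8688  20.4679  22.8950  16.4206  13.2300]
a=μᵀp=1.624151  b=𝟙ᵀp=13.407677  c=𝟙ᵀq=118.281308  D=ac−b²=12.340937
λ₁=(c·0.148−b)/D = (118.281308·0.148−13.407677)/12.340937 = 0.332062
λ₂=(a−b·0.148)/D = (1.624151−13.407677·0.148)/12.340937 = -0.029186
w* = 0.332062·p + -0.029186·q:
  w_0 = 0.332062·1.4417 + -0.029186·11.1280 = 0.1540  (Tesla)
  w_1 = 0.332062·3.1980 + -0.029186·25.2711 = 0.3244  (JPMorgan)
  w_2 = 0.332062·0.4553 + -0.029186·8.8688 = -0.1077  (Unilever)
  w_3 = 0.332062·2.1682 + -0.029186·20.4679 = 0.1226  (Starbucks)
  w_4 = 0.332062·3.1235 + -0.029186·22.8950 = 0.3690  (Intel)
  w_5 = 0.332062·1.2297 + -0.029186·16.4206 = -0.0709  (Lockheed)
  w_6 = 0.332062·1.7912 + -0.029186·13.2300 = 0.2087  (Exxon)
Σw_i=1.0000  μᵀw=0.1480
σ²=wᵀΣw=λ₁·μ_p+λ₂ = 0.332062·0.148 + -0.029186 = 0.019959 ≈ 0.0200

0.0200


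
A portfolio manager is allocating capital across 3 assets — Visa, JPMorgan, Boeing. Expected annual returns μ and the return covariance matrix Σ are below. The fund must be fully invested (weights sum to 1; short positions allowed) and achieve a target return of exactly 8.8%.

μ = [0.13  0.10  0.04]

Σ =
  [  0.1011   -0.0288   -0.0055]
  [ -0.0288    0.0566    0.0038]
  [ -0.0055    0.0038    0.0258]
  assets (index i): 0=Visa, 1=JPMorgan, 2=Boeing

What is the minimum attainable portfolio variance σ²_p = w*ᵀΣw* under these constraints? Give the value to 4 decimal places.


0.0129

p=Σ⁻¹μ = [2.1586  2.7575  1.6044]
q=Σ⁻¹𝟙 = [19.0706  24.7411  39.1811]
a=μᵀp=0.620547  b=𝟙ᵀp=6.520533  c=𝟙ᵀq=82.992801  D=ac−b²=8.983591
λ₁=(c·0.088−b)/D = (82.992801·0.088−6.520533)/8.983591 = 0.087140
λ₂=(a−b·0.088)/D = (0.620547−6.520533·0.088)/8.983591 = 0.005203
w* = 0.087140·p + 0.005203·q:
  w_0 = 0.087140·2.1586 + 0.005203·19.0706 = 0.2873  (Visa)
  w_1 = 0.087140·2.7575 + 0.005203·24.7411 = 0.3690  (JPMorgan)
  w_2 = 0.087140·1.6044 + 0.005203·39.1811 = 0.3437  (Boeing)
Σw_i=1.0000  μᵀw=0.0880
σ²=wᵀΣw=λ₁·μ_p+λ₂ = 0.087140·0.088 + 0.005203 = 0.012871 ≈ 0.0129


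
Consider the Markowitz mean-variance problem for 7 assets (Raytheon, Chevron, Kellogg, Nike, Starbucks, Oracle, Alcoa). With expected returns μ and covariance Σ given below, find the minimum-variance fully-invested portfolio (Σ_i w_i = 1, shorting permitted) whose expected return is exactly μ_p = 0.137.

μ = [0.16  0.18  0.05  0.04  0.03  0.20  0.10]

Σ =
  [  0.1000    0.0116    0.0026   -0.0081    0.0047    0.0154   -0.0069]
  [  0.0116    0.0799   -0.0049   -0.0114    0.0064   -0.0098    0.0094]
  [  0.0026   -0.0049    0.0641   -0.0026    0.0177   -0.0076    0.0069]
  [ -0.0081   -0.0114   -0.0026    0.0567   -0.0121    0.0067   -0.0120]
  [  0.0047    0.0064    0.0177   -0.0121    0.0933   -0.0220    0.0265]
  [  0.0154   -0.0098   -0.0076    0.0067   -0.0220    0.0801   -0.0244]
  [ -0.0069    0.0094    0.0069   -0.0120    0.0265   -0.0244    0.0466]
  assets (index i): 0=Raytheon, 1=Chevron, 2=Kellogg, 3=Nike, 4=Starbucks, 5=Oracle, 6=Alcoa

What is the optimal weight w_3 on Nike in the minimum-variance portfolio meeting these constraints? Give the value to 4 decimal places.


u=Σ⁻¹μ = [1.1655  2.3826  1.0270  1.8098  -0.1738  3.7457  4.2120]
v=Σ⁻¹𝟙 = [8.5907  14.6487  15.0075  28.1379  6.0787  23.6364  33.7194]
a=μᵀu=1.904209  b=𝟙ᵀu=14.168748  c=𝟙ᵀv=129.819325  D=ac−b²=46.449763
λ₁=(c·0.137−b)/D = (129.819325·0.137−14.168748)/46.449763 = 0.077858
λ₂=(a−b·0.137)/D = (1.904209−14.168748·0.137)/46.449763 = -0.000795
w* = 0.077858·u + -0.000795·v:
  w_0 = 0.077858·1.1655 + -0.000795·8.5907 = 0.0839  (Raytheon)
  w_1 = 0.077858·2.3826 + -0.000795·14.6487 = 0.1739  (Chevron)
  w_2 = 0.077858·1.0270 + -0.000795·15.0075 = 0.0680  (Kellogg)
  w_3 = 0.077858·1.8098 + -0.000795·28.1379 = 0.1186  (Nike)
  w_4 = 0.077858·-0.1738 + -0.000795·6.0787 = -0.0184  (Starbucks)
  w_5 = 0.077858·3.7457 + -0.000795·23.6364 = 0.2729  (Oracle)
  w_6 = 0.077858·4.2120 + -0.000795·33.7194 = 0.3011  (Alcoa)
Σw_i=1.0000  μᵀw=0.1370
σ²=wᵀΣw=λ₁·μ_p+λ₂ = 0.077858·0.137 + -0.000795 = 0.009872 ≈ 0.0099

0.1186


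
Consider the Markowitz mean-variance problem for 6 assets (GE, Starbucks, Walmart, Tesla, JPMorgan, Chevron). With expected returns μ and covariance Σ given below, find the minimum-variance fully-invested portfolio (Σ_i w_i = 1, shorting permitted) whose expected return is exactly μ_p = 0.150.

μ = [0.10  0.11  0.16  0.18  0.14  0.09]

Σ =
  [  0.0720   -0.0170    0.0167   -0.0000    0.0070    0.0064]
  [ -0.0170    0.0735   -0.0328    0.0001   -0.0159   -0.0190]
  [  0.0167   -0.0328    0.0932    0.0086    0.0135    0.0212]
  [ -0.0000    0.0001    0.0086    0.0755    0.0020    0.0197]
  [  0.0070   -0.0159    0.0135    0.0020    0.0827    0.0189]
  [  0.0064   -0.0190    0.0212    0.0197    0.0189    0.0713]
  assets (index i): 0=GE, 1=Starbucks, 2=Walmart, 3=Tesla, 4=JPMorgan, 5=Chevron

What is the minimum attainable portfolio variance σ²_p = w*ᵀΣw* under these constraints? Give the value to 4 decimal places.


0.0170

u=Σ⁻¹μ = [1.4703  3.2243  2.0713  2.0032  1.7184  0.3646]
v=Σ⁻¹𝟙 = [15.4714  28.2484  12.9738  8.5798  11.3934  10.9159]
a=μᵀu=1.467084  b=𝟙ᵀu=10.852131  c=𝟙ᵀv=87.582611  D=ac−b²=10.722296
λ₁=(c·0.150−b)/D = (87.582611·0.150−10.852131)/10.722296 = 0.213132
λ₂=(a−b·0.150)/D = (1.467084−10.852131·0.150)/10.722296 = -0.014991
w* = 0.213132·u + -0.014991·v:
  w_0 = 0.213132·1.4703 + -0.014991·15.4714 = 0.0814  (GE)
  w_1 = 0.213132·3.2243 + -0.014991·28.2484 = 0.2637  (Starbucks)
  w_2 = 0.213132·2.0713 + -0.014991·12.9738 = 0.2470  (Walmart)
  w_3 = 0.213132·2.0032 + -0.014991·8.5798 = 0.2983  (Tesla)
  w_4 = 0.213132·1.7184 + -0.014991·11.3934 = 0.1955  (JPMorgan)
  w_5 = 0.213132·0.3646 + -0.014991·10.9159 = -0.0859  (Chevron)
Σw_i=1.0000  μᵀw=0.1500
σ²=wᵀΣw=λ₁·μ_p+λ₂ = 0.213132·0.150 + -0.014991 = 0.016979 ≈ 0.0170


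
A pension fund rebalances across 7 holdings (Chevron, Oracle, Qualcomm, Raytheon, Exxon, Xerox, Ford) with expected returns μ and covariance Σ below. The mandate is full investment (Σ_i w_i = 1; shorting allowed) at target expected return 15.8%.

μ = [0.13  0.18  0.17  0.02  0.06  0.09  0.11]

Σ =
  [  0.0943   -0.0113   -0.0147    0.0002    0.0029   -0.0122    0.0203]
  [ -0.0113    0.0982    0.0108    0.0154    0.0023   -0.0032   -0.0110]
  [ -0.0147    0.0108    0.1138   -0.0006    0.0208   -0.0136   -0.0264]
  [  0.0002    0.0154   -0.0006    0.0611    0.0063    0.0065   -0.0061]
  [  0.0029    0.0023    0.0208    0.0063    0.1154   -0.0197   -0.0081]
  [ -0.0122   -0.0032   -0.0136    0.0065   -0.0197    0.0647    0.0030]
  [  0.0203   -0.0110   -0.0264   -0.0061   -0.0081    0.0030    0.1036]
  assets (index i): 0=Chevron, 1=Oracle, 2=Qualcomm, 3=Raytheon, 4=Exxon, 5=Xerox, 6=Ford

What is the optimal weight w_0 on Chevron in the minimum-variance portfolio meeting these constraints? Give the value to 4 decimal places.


0.2270

p=Σ⁻¹μ = [1.9534  2.1118  2.0475  -0.3755  0.5951  2.4492  1.3785]
q=Σ⁻¹𝟙 = [13.9082  10.3618  13.4214  11.6450  9.7810  22.6528  12.2420]
a=μᵀp=1.382396  b=𝟙ᵀp=10.159955  c=𝟙ᵀq=94.012171  D=ac−b²=26.737366
λ₁=(c·0.158−b)/D = (94.012171·0.158−10.159955)/26.737366 = 0.175558
λ₂=(a−b·0.158)/D = (1.382396−10.159955·0.158)/26.737366 = -0.008336
w* = 0.175558·p + -0.008336·q:
  w_0 = 0.175558·1.9534 + -0.008336·13.9082 = 0.2270  (Chevron)
  w_1 = 0.175558·2.1118 + -0.008336·10.3618 = 0.2844  (Oracle)
  w_2 = 0.175558·2.0475 + -0.008336·13.4214 = 0.2476  (Qualcomm)
  w_3 = 0.175558·-0.3755 + -0.008336·11.6450 = -0.1630  (Raytheon)
  w_4 = 0.175558·0.5951 + -0.008336·9.7810 = 0.0229  (Exxon)
  w_5 = 0.175558·2.4492 + -0.008336·22.6528 = 0.2412  (Xerox)
  w_6 = 0.175558·1.3785 + -0.008336·12.2420 = 0.1400  (Ford)
Σw_i=1.0000  μᵀw=0.1580
σ²=wᵀΣw=λ₁·μ_p+λ₂ = 0.175558·0.158 + -0.008336 = 0.019402 ≈ 0.0194


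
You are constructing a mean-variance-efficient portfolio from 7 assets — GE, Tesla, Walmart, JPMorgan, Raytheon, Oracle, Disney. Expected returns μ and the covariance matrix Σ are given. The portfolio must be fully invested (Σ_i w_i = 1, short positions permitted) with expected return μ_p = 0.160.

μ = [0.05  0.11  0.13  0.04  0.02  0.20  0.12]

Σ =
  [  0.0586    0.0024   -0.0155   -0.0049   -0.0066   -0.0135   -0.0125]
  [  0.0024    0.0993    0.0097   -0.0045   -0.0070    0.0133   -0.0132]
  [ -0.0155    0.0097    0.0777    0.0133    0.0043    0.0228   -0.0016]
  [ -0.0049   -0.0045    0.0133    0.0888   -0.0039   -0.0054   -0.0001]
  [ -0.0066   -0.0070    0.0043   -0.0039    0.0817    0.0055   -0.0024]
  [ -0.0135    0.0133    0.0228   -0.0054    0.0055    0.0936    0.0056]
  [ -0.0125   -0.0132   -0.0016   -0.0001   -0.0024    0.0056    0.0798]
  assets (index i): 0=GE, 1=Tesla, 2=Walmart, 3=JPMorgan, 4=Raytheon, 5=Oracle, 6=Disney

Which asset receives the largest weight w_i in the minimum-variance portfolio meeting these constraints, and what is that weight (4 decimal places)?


u=Σ⁻¹μ = [2.0936  0.9804  1.3449  0.5467  0.3834  1.8670  1.9020]
v=Σ⁻¹𝟙 = [28.6920  11.2008  11.8728  12.8837  15.4561  9.0389  18.9632]
a=μᵀu=1.018535  b=𝟙ᵀu=9.117987  c=𝟙ᵀv=108.107509  D=ac−b²=26.973595
λ₁=(c·0.160−b)/D = (108.107509·0.160−9.117987)/26.973595 = 0.303230
λ₂=(a−b·0.160)/D = (1.018535−9.117987·0.160)/26.973595 = -0.016325
w* = 0.303230·u + -0.016325·v:
  w_0 = 0.303230·2.0936 + -0.016325·28.6920 = 0.1664  (GE)
  w_1 = 0.303230·0.9804 + -0.016325·11.2008 = 0.1144  (Tesla)
  w_2 = 0.303230·1.3449 + -0.016325·11.8728 = 0.2140  (Walmart)
  w_3 = 0.303230·0.5467 + -0.016325·12.8837 = -0.0445  (JPMorgan)
  w_4 = 0.303230·0.3834 + -0.016325·15.4561 = -0.1361  (Raytheon)
  w_5 = 0.303230·1.8670 + -0.016325·9.0389 = 0.4186  (Oracle)
  w_6 = 0.303230·1.9020 + -0.016325·18.9632 = 0.2672  (Disney)
Σw_i=1.0000  μᵀw=0.1600
σ²=wᵀΣw=λ₁·μ_p+λ₂ = 0.303230·0.160 + -0.016325 = 0.032192 ≈ 0.0322

Oracle (0.4186)


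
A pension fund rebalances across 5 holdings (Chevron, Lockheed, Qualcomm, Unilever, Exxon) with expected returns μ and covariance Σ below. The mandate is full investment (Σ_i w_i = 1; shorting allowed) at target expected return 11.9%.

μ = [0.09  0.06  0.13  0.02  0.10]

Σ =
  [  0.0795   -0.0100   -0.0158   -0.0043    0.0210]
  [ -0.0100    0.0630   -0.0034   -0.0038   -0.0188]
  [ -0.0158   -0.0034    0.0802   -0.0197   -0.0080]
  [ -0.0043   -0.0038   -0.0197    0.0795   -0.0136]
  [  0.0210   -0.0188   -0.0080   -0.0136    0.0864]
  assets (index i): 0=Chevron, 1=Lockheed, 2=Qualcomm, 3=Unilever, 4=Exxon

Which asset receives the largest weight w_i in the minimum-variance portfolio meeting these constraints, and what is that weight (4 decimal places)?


u=Σ⁻¹μ = [1.5019  1.8947  2.4853  1.3202  1.6426]
v=Σ⁻¹𝟙 = [17.1247  27.2103  24.9086  24.3077  19.4651]
a=μᵀu=0.762598  b=𝟙ᵀu=8.844625  c=𝟙ᵀv=113.016411  D=ac−b²=7.958668
λ₁=(c·0.119−b)/D = (113.016411·0.119−8.844625)/7.958668 = 0.578530
λ₂=(a−b·0.119)/D = (0.762598−8.844625·0.119)/7.958668 = -0.036427
w* = 0.578530·u + -0.036427·v:
  w_0 = 0.578530·1.5019 + -0.036427·17.1247 = 0.2451  (Chevron)
  w_1 = 0.578530·1.8947 + -0.036427·27.2103 = 0.1049  (Lockheed)
  w_2 = 0.578530·2.4853 + -0.036427·24.9086 = 0.5305  (Qualcomm)
  w_3 = 0.578530·1.3202 + -0.036427·24.3077 = -0.1217  (Unilever)
  w_4 = 0.578530·1.6426 + -0.036427·19.4651 = 0.2412  (Exxon)
Σw_i=1.0000  μᵀw=0.1190
σ²=wᵀΣw=λ₁·μ_p+λ₂ = 0.578530·0.119 + -0.036427 = 0.032418 ≈ 0.0324

Qualcomm (0.5305)


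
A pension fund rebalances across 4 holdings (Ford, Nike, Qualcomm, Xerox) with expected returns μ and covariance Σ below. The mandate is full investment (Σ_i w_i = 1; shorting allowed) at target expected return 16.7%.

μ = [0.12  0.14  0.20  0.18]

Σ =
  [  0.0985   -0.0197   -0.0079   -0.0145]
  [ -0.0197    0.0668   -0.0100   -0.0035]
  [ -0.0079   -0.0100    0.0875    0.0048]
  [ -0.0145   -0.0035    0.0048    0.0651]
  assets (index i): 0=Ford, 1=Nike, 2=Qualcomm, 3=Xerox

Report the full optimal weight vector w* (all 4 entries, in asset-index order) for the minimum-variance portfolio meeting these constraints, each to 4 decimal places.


0.1561  0.2378  0.2937  0.3124

x=Σ⁻¹μ = [2.6184  3.4519  2.7338  3.3322]
y=Σ⁻¹𝟙 = [19.0165  23.8280  14.7832  19.7877]
a=μᵀx=1.944034  b=𝟙ᵀx=12.136320  c=𝟙ᵀy=77.415360  D=ac−b²=3.207809
λ₁=(c·0.167−b)/D = (77.415360·0.167−12.136320)/3.207809 = 0.246912
λ₂=(a−b·0.167)/D = (1.944034−12.136320·0.167)/3.207809 = -0.025791
w* = 0.246912·x + -0.025791·y:
  w_0 = 0.246912·2.6184 + -0.025791·19.0165 = 0.1561  (Ford)
  w_1 = 0.246912·3.4519 + -0.025791·23.8280 = 0.2378  (Nike)
  w_2 = 0.246912·2.7338 + -0.025791·14.7832 = 0.2937  (Qualcomm)
  w_3 = 0.246912·3.3322 + -0.025791·19.7877 = 0.3124  (Xerox)
Σw_i=1.0000  μᵀw=0.1670
σ²=wᵀΣw=λ₁·μ_p+λ₂ = 0.246912·0.167 + -0.025791 = 0.015444 ≈ 0.0154


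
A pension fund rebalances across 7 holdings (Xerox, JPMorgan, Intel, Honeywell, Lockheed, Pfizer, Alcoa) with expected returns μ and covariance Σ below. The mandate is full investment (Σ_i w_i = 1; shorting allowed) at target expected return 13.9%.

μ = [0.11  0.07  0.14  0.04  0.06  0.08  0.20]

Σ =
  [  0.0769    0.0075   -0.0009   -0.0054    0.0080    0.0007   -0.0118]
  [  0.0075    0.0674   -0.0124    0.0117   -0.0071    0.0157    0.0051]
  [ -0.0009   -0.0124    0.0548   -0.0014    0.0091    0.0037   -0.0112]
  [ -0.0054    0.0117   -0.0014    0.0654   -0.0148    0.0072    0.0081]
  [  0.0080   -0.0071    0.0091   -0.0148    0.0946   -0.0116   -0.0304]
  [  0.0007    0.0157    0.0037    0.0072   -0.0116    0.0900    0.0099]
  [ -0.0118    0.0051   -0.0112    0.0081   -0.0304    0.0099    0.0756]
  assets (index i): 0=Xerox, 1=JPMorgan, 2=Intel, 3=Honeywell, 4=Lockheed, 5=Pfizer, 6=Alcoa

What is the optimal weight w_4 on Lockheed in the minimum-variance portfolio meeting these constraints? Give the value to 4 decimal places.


0.1166

x=Σ⁻¹μ = [1.8177  1.1872  3.3794  0.4717  1.6079  0.2681  3.9107]
y=Σ⁻¹𝟙 = [14.5568  13.5770  23.1297  15.2377  18.7084  6.3330  23.0713]
a=μᵀx=1.675104  b=𝟙ᵀx=12.642710  c=𝟙ᵀy=114.613876  D=ac−b²=32.152003
λ₁=(c·0.139−b)/D = (114.613876·0.139−12.642710)/32.152003 = 0.102283
λ₂=(a−b·0.139)/D = (1.675104−12.642710·0.139)/32.152003 = -0.002558
w* = 0.102283·x + -0.002558·y:
  w_0 = 0.102283·1.8177 + -0.002558·14.5568 = 0.1487  (Xerox)
  w_1 = 0.102283·1.1872 + -0.002558·13.5770 = 0.0867  (JPMorgan)
  w_2 = 0.102283·3.3794 + -0.002558·23.1297 = 0.2865  (Intel)
  w_3 = 0.102283·0.4717 + -0.002558·15.2377 = 0.0093  (Honeywell)
  w_4 = 0.102283·1.6079 + -0.002558·18.7084 = 0.1166  (Lockheed)
  w_5 = 0.102283·0.2681 + -0.002558·6.3330 = 0.0112  (Pfizer)
  w_6 = 0.102283·3.9107 + -0.002558·23.0713 = 0.3410  (Alcoa)
Σw_i=1.0000  μᵀw=0.1390
σ²=wᵀΣw=λ₁·μ_p+λ₂ = 0.102283·0.139 + -0.002558 = 0.011660 ≈ 0.0117


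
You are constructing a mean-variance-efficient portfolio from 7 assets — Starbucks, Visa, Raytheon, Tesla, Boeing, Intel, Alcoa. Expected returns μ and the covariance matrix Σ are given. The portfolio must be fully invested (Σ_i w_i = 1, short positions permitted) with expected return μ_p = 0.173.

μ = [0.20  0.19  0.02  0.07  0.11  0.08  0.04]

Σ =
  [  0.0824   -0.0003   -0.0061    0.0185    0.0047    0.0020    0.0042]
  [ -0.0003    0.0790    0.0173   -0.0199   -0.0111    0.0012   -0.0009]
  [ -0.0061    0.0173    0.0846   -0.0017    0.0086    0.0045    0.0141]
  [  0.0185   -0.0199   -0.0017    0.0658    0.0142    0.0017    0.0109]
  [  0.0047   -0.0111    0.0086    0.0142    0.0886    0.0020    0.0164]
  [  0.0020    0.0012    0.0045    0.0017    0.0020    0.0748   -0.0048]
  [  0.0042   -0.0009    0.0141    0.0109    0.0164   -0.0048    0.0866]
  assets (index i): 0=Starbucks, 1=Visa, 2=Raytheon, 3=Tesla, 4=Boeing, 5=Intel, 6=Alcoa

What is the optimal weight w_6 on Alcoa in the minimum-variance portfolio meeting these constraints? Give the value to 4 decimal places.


p=Σ⁻¹μ = [2.0729  2.9326  -0.3997  1.0253  1.3284  0.9405  0.1284]
q=Σ⁻¹𝟙 = [8.2766  15.9285  6.7035  14.5253  8.1904  12.4229  7.5293]
a=μᵀp=1.262059  b=𝟙ᵀp=8.028509  c=𝟙ᵀq=73.576400  D=ac−b²=28.400769
λ₁=(c·0.173−b)/D = (73.576400·0.173−8.028509)/28.400769 = 0.165496
λ₂=(a−b·0.173)/D = (1.262059−8.028509·0.173)/28.400769 = -0.004467
w* = 0.165496·p + -0.004467·q:
  w_0 = 0.165496·2.0729 + -0.004467·8.2766 = 0.3061  (Starbucks)
  w_1 = 0.165496·2.9326 + -0.004467·15.9285 = 0.4142  (Visa)
  w_2 = 0.165496·-0.3997 + -0.004467·6.7035 = -0.0961  (Raytheon)
  w_3 = 0.165496·1.0253 + -0.004467·14.5253 = 0.1048  (Tesla)
  w_4 = 0.165496·1.3284 + -0.004467·8.1904 = 0.1833  (Boeing)
  w_5 = 0.165496·0.9405 + -0.004467·12.4229 = 0.1002  (Intel)
  w_6 = 0.165496·0.1284 + -0.004467·7.5293 = -0.0124  (Alcoa)
Σw_i=1.0000  μᵀw=0.1730
σ²=wᵀΣw=λ₁·μ_p+λ₂ = 0.165496·0.173 + -0.004467 = 0.024164 ≈ 0.0242

-0.0124


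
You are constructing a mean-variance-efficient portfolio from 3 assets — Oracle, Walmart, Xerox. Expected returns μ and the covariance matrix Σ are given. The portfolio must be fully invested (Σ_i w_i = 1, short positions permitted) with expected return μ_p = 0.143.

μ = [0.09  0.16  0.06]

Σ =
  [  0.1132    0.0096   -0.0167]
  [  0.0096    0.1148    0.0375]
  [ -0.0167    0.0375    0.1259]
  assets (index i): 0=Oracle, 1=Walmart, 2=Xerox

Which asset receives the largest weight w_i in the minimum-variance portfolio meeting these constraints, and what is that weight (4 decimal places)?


Walmart (0.7447)

u=Σ⁻¹μ = [0.7157  1.2708  0.1930]
v=Σ⁻¹𝟙 = [9.4909  5.4407  7.5812]
a=μᵀu=0.279330  b=𝟙ᵀu=2.179569  c=𝟙ᵀv=22.512842  D=ac−b²=1.537996
λ₁=(c·0.143−b)/D = (22.512842·0.143−2.179569)/1.537996 = 0.676054
λ₂=(a−b·0.143)/D = (0.279330−2.179569·0.143)/1.537996 = -0.021033
w* = 0.676054·u + -0.021033·v:
  w_0 = 0.676054·0.7157 + -0.021033·9.4909 = 0.2843  (Oracle)
  w_1 = 0.676054·1.2708 + -0.021033·5.4407 = 0.7447  (Walmart)
  w_2 = 0.676054·0.1930 + -0.021033·7.5812 = -0.0290  (Xerox)
Σw_i=1.0000  μᵀw=0.1430
σ²=wᵀΣw=λ₁·μ_p+λ₂ = 0.676054·0.143 + -0.021033 = 0.075643 ≈ 0.0756


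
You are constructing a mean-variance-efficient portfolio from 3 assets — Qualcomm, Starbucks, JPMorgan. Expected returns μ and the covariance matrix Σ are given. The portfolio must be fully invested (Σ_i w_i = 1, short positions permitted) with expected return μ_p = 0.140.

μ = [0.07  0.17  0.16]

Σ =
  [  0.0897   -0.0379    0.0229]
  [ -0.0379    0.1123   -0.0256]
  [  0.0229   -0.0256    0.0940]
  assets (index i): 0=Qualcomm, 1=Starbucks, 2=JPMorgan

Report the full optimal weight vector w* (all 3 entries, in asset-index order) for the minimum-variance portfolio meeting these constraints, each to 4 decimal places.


g=Σ⁻¹μ = [1.2764  2.4114  2.0479]
h=Σ⁻¹𝟙 = [15.2658  16.6689  11.4589]
a=μᵀg=0.826956  b=𝟙ᵀg=5.735754  c=𝟙ᵀh=43.393678  D=ac−b²=2.985777
λ₁=(c·0.140−b)/D = (43.393678·0.140−5.735754)/2.985777 = 0.113659
λ₂=(a−b·0.140)/D = (0.826956−5.735754·0.140)/2.985777 = 0.008021
w* = 0.113659·g + 0.008021·h:
  w_0 = 0.113659·1.2764 + 0.008021·15.2658 = 0.2675  (Qualcomm)
  w_1 = 0.113659·2.4114 + 0.008021·16.6689 = 0.4078  (Starbucks)
  w_2 = 0.113659·2.0479 + 0.008021·11.4589 = 0.3247  (JPMorgan)
Σw_i=1.0000  μᵀw=0.1400
σ²=wᵀΣw=λ₁·μ_p+λ₂ = 0.113659·0.140 + 0.008021 = 0.023934 ≈ 0.0239

0.2675  0.4078  0.3247


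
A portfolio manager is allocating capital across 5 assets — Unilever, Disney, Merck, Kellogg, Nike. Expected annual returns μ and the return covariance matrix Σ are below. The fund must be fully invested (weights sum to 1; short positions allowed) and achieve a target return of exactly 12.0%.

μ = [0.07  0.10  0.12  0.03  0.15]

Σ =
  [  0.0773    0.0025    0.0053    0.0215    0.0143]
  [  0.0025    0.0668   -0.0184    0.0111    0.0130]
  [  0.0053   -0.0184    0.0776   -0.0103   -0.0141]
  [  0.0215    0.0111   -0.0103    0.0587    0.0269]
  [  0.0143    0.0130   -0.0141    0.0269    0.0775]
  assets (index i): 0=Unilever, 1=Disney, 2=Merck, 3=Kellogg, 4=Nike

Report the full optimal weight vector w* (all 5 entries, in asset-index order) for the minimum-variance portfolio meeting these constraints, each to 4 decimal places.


g=Σ⁻¹μ = [0.4569  1.7764  2.2519  -0.5905  2.1679]
h=Σ⁻¹𝟙 = [6.4109  16.5647  19.4086  10.9938  8.6569]
a=μᵀg=0.787322  b=𝟙ᵀg=6.062622  c=𝟙ᵀh=62.034946  D=ac−b²=12.086077
λ₁=(c·0.120−b)/D = (62.034946·0.120−6.062622)/12.086077 = 0.114311
λ₂=(a−b·0.120)/D = (0.787322−6.062622·0.120)/12.086077 = 0.004948
w* = 0.114311·g + 0.004948·h:
  w_0 = 0.114311·0.4569 + 0.004948·6.4109 = 0.0840  (Unilever)
  w_1 = 0.114311·1.7764 + 0.004948·16.5647 = 0.2850  (Disney)
  w_2 = 0.114311·2.2519 + 0.004948·19.4086 = 0.3535  (Merck)
  w_3 = 0.114311·-0.5905 + 0.004948·10.9938 = -0.0131  (Kellogg)
  w_4 = 0.114311·2.1679 + 0.004948·8.6569 = 0.2906  (Nike)
Σw_i=1.0000  μᵀw=0.1200
σ²=wᵀΣw=λ₁·μ_p+λ₂ = 0.114311·0.120 + 0.004948 = 0.018666 ≈ 0.0187

0.0840  0.2850  0.3535  -0.0131  0.2906


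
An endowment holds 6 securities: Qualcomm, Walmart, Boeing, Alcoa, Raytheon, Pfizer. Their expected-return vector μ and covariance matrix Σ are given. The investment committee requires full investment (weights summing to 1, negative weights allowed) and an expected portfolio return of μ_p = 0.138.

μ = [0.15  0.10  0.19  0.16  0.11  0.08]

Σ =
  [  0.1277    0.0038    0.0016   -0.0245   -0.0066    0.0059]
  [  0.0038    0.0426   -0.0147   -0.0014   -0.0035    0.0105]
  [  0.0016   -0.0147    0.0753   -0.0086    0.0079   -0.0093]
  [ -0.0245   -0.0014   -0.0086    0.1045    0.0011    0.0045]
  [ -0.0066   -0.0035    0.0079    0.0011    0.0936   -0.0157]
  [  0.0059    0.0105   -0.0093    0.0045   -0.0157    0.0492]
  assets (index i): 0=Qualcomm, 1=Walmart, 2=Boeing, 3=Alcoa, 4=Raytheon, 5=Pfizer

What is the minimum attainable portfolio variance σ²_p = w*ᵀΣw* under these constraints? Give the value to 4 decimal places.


g=Σ⁻¹μ = [1.4348  3.1683  3.4145  2.1049  1.3612  1.6651]
h=Σ⁻¹𝟙 = [8.9790  26.2660  20.7836  12.6930  13.8919  20.8435]
a=μᵀg=1.800534  b=𝟙ᵀg=13.148816  c=𝟙ᵀh=103.457129  D=ac−b²=13.386670
λ₁=(c·0.138−b)/D = (103.457129·0.138−13.148816)/13.386670 = 0.084283
λ₂=(a−b·0.138)/D = (1.800534−13.148816·0.138)/13.386670 = -0.001046
w* = 0.084283·g + -0.001046·h:
  w_0 = 0.084283·1.4348 + -0.001046·8.9790 = 0.1115  (Qualcomm)
  w_1 = 0.084283·3.1683 + -0.001046·26.2660 = 0.2396  (Walmart)
  w_2 = 0.084283·3.4145 + -0.001046·20.7836 = 0.2660  (Boeing)
  w_3 = 0.084283·2.1049 + -0.001046·12.6930 = 0.1641  (Alcoa)
  w_4 = 0.084283·1.3612 + -0.001046·13.8919 = 0.1002  (Raytheon)
  w_5 = 0.084283·1.6651 + -0.001046·20.8435 = 0.1185  (Pfizer)
Σw_i=1.0000  μᵀw=0.1380
σ²=wᵀΣw=λ₁·μ_p+λ₂ = 0.084283·0.138 + -0.001046 = 0.010585 ≈ 0.0106

0.0106


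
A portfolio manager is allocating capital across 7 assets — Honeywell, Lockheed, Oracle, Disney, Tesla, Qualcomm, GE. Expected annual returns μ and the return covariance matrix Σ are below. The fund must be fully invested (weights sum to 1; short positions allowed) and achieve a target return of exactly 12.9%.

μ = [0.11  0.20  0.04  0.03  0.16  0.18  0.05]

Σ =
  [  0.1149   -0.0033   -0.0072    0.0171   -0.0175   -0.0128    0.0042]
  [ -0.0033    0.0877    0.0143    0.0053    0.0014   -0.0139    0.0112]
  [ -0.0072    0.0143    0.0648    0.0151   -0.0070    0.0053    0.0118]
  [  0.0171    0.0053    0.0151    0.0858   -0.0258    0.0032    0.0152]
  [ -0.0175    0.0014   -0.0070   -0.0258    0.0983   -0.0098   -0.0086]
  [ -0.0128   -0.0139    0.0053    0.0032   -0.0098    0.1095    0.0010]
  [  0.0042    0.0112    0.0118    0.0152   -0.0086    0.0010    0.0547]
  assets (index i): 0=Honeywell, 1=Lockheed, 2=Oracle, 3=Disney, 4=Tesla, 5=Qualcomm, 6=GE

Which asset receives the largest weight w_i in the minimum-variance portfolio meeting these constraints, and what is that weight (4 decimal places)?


g=Σ⁻¹μ = [1.5692  2.5765  0.1069  0.3674  2.2467  2.3354  0.4514]
h=Σ⁻¹𝟙 = [11.8877  9.5081  11.0144  9.3325  17.7622  12.3939  13.0186]
a=μᵀg=1.505634  b=𝟙ᵀg=9.653611  c=𝟙ᵀh=84.917467  D=ac−b²=34.662411
λ₁=(c·0.129−b)/D = (84.917467·0.129−9.653611)/34.662411 = 0.037526
λ₂=(a−b·0.129)/D = (1.505634−9.653611·0.129)/34.662411 = 0.007510
w* = 0.037526·g + 0.007510·h:
  w_0 = 0.037526·1.5692 + 0.007510·11.8877 = 0.1482  (Honeywell)
  w_1 = 0.037526·2.5765 + 0.007510·9.5081 = 0.1681  (Lockheed)
  w_2 = 0.037526·0.1069 + 0.007510·11.0144 = 0.0867  (Oracle)
  w_3 = 0.037526·0.3674 + 0.007510·9.3325 = 0.0839  (Disney)
  w_4 = 0.037526·2.2467 + 0.007510·17.7622 = 0.2177  (Tesla)
  w_5 = 0.037526·2.3354 + 0.007510·12.3939 = 0.1807  (Qualcomm)
  w_6 = 0.037526·0.4514 + 0.007510·13.0186 = 0.1147  (GE)
Σw_i=1.0000  μᵀw=0.1290
σ²=wᵀΣw=λ₁·μ_p+λ₂ = 0.037526·0.129 + 0.007510 = 0.012351 ≈ 0.0124

Tesla (0.2177)


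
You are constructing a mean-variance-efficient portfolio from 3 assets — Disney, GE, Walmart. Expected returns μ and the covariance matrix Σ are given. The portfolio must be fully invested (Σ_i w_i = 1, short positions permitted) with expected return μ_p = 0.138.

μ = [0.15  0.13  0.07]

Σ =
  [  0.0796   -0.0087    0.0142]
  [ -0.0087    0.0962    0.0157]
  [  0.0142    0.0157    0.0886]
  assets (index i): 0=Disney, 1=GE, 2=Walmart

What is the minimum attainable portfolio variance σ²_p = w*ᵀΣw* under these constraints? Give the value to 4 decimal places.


u=Σ⁻¹μ = [2.0124  1.5004  0.2017]
v=Σ⁻¹𝟙 = [12.3526  10.2908  7.4834]
a=μᵀu=0.511039  b=𝟙ᵀu=3.714534  c=𝟙ᵀv=30.126805  D=ac−b²=1.598212
λ₁=(c·0.138−b)/D = (30.126805·0.138−3.714534)/1.598212 = 0.277163
λ₂=(a−b·0.138)/D = (0.511039−3.714534·0.138)/1.598212 = -0.000980
w* = 0.277163·u + -0.000980·v:
  w_0 = 0.277163·2.0124 + -0.000980·12.3526 = 0.5457  (Disney)
  w_1 = 0.277163·1.5004 + -0.000980·10.2908 = 0.4058  (GE)
  w_2 = 0.277163·0.2017 + -0.000980·7.4834 = 0.0486  (Walmart)
Σw_i=1.0000  μᵀw=0.1380
σ²=wᵀΣw=λ₁·μ_p+λ₂ = 0.277163·0.138 + -0.000980 = 0.037268 ≈ 0.0373

0.0373


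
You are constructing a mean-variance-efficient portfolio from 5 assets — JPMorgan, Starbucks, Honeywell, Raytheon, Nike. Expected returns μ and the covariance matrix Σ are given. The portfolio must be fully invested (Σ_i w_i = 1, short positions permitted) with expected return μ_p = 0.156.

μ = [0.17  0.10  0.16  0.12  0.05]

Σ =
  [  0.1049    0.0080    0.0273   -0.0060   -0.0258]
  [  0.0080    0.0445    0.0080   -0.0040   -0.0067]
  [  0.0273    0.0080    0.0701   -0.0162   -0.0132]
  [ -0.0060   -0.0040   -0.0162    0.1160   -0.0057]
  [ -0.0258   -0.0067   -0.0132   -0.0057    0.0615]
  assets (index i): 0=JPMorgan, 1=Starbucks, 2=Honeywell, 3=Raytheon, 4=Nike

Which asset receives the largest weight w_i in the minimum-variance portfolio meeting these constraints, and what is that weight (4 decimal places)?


u=Σ⁻¹μ = [1.5381  2.0587  2.2578  1.6142  2.3168]
v=Σ⁻¹𝟙 = [11.4112  23.0725  15.6303  13.5738  28.1738]
a=μᵀu=1.138137  b=𝟙ᵀu=9.785547  c=𝟙ᵀv=91.861563  D=ac−b²=8.794090
λ₁=(c·0.156−b)/D = (91.861563·0.156−9.785547)/8.794090 = 0.516808
λ₂=(a−b·0.156)/D = (1.138137−9.785547·0.156)/8.794090 = -0.044167
w* = 0.516808·u + -0.044167·v:
  w_0 = 0.516808·1.5381 + -0.044167·11.4112 = 0.2909  (JPMorgan)
  w_1 = 0.516808·2.0587 + -0.044167·23.0725 = 0.0449  (Starbucks)
  w_2 = 0.516808·2.2578 + -0.044167·15.6303 = 0.4765  (Honeywell)
  w_3 = 0.516808·1.6142 + -0.044167·13.5738 = 0.2347  (Raytheon)
  w_4 = 0.516808·2.3168 + -0.044167·28.1738 = -0.0470  (Nike)
Σw_i=1.0000  μᵀw=0.1560
σ²=wᵀΣw=λ₁·μ_p+λ₂ = 0.516808·0.156 + -0.044167 = 0.036455 ≈ 0.0365

Honeywell (0.4765)


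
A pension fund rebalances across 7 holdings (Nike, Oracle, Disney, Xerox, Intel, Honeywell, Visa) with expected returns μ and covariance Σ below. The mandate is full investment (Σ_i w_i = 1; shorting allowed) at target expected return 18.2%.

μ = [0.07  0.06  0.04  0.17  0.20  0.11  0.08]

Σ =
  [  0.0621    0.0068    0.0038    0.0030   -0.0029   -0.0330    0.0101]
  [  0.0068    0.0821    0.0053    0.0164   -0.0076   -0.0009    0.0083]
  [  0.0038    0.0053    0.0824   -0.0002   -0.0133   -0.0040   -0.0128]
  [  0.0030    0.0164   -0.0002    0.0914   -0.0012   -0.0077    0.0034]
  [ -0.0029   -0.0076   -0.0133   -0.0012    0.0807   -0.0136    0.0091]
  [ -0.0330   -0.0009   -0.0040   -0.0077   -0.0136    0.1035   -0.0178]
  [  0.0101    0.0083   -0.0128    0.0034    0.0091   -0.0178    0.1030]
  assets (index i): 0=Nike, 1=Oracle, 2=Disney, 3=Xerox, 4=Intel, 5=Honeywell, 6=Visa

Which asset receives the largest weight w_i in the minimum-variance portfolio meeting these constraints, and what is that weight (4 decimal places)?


Intel (0.5046)

x=Σ⁻¹μ = [2.2977  0.3202  1.1118  1.9557  3.1442  2.5303  0.7587]
y=Σ⁻¹𝟙 = [25.5098  7.9024  16.4605  10.5826  19.7200  23.7054  10.6212]
a=μᵀx=1.524865  b=𝟙ᵀx=12.118573  c=𝟙ᵀy=114.501862  D=ac−b²=27.740064
λ₁=(c·0.182−b)/D = (114.501862·0.182−12.118573)/27.740064 = 0.314374
λ₂=(a−b·0.182)/D = (1.524865−12.118573·0.182)/27.740064 = -0.024539
w* = 0.314374·x + -0.024539·y:
  w_0 = 0.314374·2.2977 + -0.024539·25.5098 = 0.0963  (Nike)
  w_1 = 0.314374·0.3202 + -0.024539·7.9024 = -0.0933  (Oracle)
  w_2 = 0.314374·1.1118 + -0.024539·16.4605 = -0.0544  (Disney)
  w_3 = 0.314374·1.9557 + -0.024539·10.5826 = 0.3552  (Xerox)
  w_4 = 0.314374·3.1442 + -0.024539·19.7200 = 0.5046  (Intel)
  w_5 = 0.314374·2.5303 + -0.024539·23.7054 = 0.2137  (Honeywell)
  w_6 = 0.314374·0.7587 + -0.024539·10.6212 = -0.0221  (Visa)
Σw_i=1.0000  μᵀw=0.1820
σ²=wᵀΣw=λ₁·μ_p+λ₂ = 0.314374·0.182 + -0.024539 = 0.032677 ≈ 0.0327
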